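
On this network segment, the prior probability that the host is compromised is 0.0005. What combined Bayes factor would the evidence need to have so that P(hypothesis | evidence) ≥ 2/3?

3998

Prior odds = 0.0005/0.9995 = 1/1999.
Target odds = (2/3)/(1/3) = 2.
Required Bayes factor = 2 ÷ (1/1999) = 3998.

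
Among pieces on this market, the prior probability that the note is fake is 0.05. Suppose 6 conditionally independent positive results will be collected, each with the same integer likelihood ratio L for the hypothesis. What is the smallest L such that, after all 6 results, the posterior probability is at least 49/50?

4

Prior odds = 0.05/0.95 = 1/19.
Target odds = 0.98/0.02 = 49.
Need L⁶ ≥ 49 ÷ (1/19) = 931.
3⁶ = 729 < 931 ≤ 4096 = 4⁶, so L = 4.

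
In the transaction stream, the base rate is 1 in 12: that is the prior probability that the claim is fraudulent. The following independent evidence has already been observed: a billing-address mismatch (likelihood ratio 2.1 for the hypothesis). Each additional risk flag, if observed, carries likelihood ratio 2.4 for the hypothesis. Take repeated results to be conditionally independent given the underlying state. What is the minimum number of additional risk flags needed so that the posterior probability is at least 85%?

4

Prior odds = (1/12)/(11/12) = 1/11.
Bayes factor of the evidence already in hand = 2.1.
Odds after that evidence = (1/11) × 2.1 = 21/110.
Target odds = 0.85/0.15 = 17/3.
Need 2.4ⁿ ≥ 17/3 ÷ (21/110) = 1870/63.
2.4³ = 13.824 falls short of 1870/63 but 2.4⁴ = 33.1776 reaches it, so n = 4.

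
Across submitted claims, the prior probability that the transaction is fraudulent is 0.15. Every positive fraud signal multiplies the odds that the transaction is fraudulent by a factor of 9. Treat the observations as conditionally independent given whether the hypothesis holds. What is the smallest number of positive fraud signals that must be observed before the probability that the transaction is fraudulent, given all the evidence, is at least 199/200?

4

Prior odds: 0.15 ÷ 0.85 = 3/17.
Likelihood ratio per positive fraud signal = 9.
Target posterior odds = 0.995/0.005 = 199.
Need (3/17) × 9ⁿ ≥ 199, i.e. 9ⁿ ≥ 3383/3.
9³ = 729 falls short of 3383/3 but 9⁴ = 6561 reaches it, so n = 4.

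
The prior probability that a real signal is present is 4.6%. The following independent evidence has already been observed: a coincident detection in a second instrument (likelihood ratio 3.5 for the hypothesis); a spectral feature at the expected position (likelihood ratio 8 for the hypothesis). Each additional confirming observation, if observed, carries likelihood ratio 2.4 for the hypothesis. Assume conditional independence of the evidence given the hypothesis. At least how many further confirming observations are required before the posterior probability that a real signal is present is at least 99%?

5

Prior odds = 0.046/0.954 = 23/477.
Combined Bayes factor of the evidence already in hand = 3.5 × 8 = 28.
Odds after that evidence = (23/477) × 28 = 644/477.
Target odds = 0.99/0.01 = 99.
Need 2.4ⁿ ≥ 99 ÷ (644/477) = 47223/644.
2.4⁴ = 33.1776 falls short of 47223/644 but 2.4⁵ = 79.62624 reaches it, so n = 5.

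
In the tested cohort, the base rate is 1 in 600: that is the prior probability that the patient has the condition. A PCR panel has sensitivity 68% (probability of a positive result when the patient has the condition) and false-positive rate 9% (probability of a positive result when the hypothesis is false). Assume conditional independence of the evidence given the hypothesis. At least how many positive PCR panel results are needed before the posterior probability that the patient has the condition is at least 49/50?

Prior odds = (1/600)/(599/600) = 1/599.
Likelihood ratio of a positive result = 0.68/0.09 = 68/9.
Target posterior odds = 0.98/0.02 = 49.
Require (68/9)ⁿ ≥ 49 ÷ (1/599) = 29351.
(68/9)⁵ ≈24622.5 falls short of 29351 but (68/9)⁶ ≈186037 reaches it, so n = 6.

6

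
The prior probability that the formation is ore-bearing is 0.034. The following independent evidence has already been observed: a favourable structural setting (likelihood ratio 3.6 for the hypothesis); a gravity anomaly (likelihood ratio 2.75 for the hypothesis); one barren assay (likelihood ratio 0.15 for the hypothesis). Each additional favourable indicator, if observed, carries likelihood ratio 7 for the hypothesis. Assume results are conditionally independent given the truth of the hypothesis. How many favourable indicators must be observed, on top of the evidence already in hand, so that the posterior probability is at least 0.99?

4

Prior odds = 0.034/0.966 = 17/483.
Combined Bayes factor of the evidence already in hand = 3.6 × 2.75 × 0.15 = 1.485.
Odds after that evidence = (17/483) × 1.485 = 1683/32200.
Target odds = 0.99/0.01 = 99.
Need 7ⁿ ≥ 99 ÷ (1683/32200) = 32200/17.
7³ = 343 falls short of 32200/17 but 7⁴ = 2401 reaches it, so n = 4.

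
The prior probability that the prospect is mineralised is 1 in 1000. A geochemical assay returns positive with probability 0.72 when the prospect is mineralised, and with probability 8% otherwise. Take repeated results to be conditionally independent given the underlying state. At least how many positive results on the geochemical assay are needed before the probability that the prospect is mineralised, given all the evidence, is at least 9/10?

5

Prior odds: 0.001 ÷ 0.999 = 1/999.
Likelihood ratio of a positive result = 0.72/0.08 = 9.
Target odds: 0.9 ÷ 0.1 = 9.
Need (1/999) × 9ⁿ ≥ 9, i.e. 9ⁿ ≥ 8991.
9⁴ = 6561 falls short of 8991 but 9⁵ = 59049 reaches it, so n = 5.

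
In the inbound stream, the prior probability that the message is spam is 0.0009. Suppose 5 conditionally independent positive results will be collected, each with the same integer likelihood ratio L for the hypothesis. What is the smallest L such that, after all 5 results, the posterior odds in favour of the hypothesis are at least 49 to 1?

Prior odds = 0.0009/0.9991 = 9/9991.
Target odds = 49.
Need L⁵ ≥ 49 ÷ (9/9991) = 489559/9.
8⁵ = 32768 < 489559/9 ≤ 59049 = 9⁵, so L = 9.

9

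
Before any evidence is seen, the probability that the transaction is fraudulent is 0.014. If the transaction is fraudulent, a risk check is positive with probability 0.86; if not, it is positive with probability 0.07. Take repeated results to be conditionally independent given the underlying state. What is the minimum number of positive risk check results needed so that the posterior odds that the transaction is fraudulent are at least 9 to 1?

3

Prior odds = 0.014/0.986 = 7/493.
Likelihood ratio of a positive = 0.86/0.07 = 86/7.
Target odds = 9.
Require (86/7)ⁿ ≥ 9 ÷ (7/493) = 4437/7.
(86/7)² = 7396/49 falls short of 4437/7 but (86/7)³ = 636056/343 reaches it, so n = 3.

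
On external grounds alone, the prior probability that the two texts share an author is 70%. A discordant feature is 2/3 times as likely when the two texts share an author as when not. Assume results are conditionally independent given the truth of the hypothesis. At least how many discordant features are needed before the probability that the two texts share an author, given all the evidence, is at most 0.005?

16

Prior odds = 0.7/0.3 = 7/3.
Likelihood ratio per discordant feature = 2/3.
Target posterior odds = 0.005/0.995 = 1/199.
Need (7/3) × (2/3)ⁿ ≤ 1/199, i.e. (2/3)ⁿ ≤ 3/1393.
(2/3)¹⁵ = 32768/14348907 is still above 3/1393 but (2/3)¹⁶ = 65536/43046721 is at or below it, so n = 16.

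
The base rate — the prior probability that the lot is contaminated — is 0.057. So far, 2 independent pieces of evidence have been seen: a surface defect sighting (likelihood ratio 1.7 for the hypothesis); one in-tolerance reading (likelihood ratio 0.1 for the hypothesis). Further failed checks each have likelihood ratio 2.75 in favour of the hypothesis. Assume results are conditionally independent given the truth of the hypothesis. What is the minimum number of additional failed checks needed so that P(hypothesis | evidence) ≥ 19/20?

Prior odds = 0.057/0.943 = 57/943.
Combined Bayes factor of the evidence already in hand = 1.7 × 0.1 = 0.17.
Odds after that evidence = (57/943) × 0.17 = 969/94300.
Target odds = 0.95/0.05 = 19.
Need 2.75ⁿ ≥ 19 ÷ (969/94300) = 94300/51.
2.75⁷ = 19487171/16384 falls short of 94300/51 but 2.75⁸ = 214358881/65536 reaches it, so n = 8.

8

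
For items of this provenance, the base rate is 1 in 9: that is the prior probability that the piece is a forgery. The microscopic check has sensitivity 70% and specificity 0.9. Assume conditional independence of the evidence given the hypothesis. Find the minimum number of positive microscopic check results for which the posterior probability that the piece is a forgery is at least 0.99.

4

Prior odds: (1/9) ÷ (8/9) = 0.125.
False-positive rate = 1 − 0.9 = 0.1; likelihood ratio of a positive = 0.7/0.1 = 7.
Target posterior odds = 0.99/0.01 = 99.
Require 7ⁿ ≥ 99 ÷ 0.125 = 792.
7³ = 343 falls short of 792 but 7⁴ = 2401 reaches it, so n = 4.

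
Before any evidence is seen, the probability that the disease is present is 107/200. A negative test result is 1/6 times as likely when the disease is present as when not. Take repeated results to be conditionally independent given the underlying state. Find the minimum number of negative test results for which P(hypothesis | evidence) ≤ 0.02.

Prior odds: 0.535 ÷ 0.465 = 107/93.
Likelihood ratio per negative test result = 1/6.
Target posterior odds = 0.02/0.98 = 1/49.
Need (107/93) × (1/6)ⁿ ≤ 1/49, i.e. (1/6)ⁿ ≤ 93/5243.
(1/6)² = 1/36 is still above 93/5243 but (1/6)³ = 1/216 is at or below it, so n = 3.

3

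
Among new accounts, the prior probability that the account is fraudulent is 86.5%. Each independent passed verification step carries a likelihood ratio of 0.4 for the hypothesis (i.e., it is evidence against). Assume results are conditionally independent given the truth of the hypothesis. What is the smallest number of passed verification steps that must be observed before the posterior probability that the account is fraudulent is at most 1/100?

8

Prior odds = 0.865/0.135 = 173/27.
Likelihood ratio per passed verification step = 0.4.
Target odds: 0.01 ÷ 0.99 = 1/99.
Require 0.4ⁿ ≤ 1/99 ÷ (173/27) = 3/1903.
0.4⁷ = 128/78125 is still above 3/1903 but 0.4⁸ = 256/390625 is at or below it, so n = 8.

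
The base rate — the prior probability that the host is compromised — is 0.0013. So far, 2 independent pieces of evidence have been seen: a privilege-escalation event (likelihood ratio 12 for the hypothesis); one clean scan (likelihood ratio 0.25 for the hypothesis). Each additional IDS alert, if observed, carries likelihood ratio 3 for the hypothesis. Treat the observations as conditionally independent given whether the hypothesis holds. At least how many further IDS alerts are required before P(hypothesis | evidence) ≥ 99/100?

10

Prior odds = 0.0013/0.9987 = 13/9987.
Combined Bayes factor of the evidence already in hand = 12 × 0.25 = 3.
Odds after that evidence = (13/9987) × 3 = 13/3329.
Target odds = 0.99/0.01 = 99.
Need 3ⁿ ≥ 99 ÷ (13/3329) = 329571/13.
3⁹ = 19683 falls short of 329571/13 but 3¹⁰ = 59049 reaches it, so n = 10.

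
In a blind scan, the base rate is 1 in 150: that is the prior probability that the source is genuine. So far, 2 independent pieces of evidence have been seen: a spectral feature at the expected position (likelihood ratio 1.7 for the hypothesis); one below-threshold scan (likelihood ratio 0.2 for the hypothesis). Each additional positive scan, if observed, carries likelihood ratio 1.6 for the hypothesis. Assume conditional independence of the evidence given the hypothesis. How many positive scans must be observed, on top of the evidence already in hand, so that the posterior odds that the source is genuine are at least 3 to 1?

Prior odds = (1/150)/(149/150) = 1/149.
Combined Bayes factor of the evidence already in hand = 1.7 × 0.2 = 0.34.
Odds after that evidence = (1/149) × 0.34 = 17/7450.
Target odds = 3.
Need 1.6ⁿ ≥ 3 ÷ (17/7450) = 22350/17.
1.6¹⁵ ≈1152.92 falls short of 22350/17 but 1.6¹⁶ ≈1844.67 reaches it, so n = 16.

16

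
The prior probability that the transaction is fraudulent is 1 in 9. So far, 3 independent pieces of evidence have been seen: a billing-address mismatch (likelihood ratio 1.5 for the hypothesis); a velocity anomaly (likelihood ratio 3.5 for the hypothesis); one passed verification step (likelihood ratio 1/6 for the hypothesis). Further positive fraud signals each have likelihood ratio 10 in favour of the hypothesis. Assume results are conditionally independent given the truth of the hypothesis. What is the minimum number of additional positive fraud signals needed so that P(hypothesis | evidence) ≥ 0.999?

Prior odds = (1/9)/(8/9) = 0.125.
Combined Bayes factor of the evidence already in hand = 1.5 × 3.5 × (1/6) = 0.875.
Odds after that evidence = 0.125 × 0.875 = 0.109375.
Target odds = 0.999/0.001 = 999.
Need 10ⁿ ≥ 999 ÷ 0.109375 = 63936/7.
10³ = 1000 falls short of 63936/7 but 10⁴ = 10000 reaches it, so n = 4.

4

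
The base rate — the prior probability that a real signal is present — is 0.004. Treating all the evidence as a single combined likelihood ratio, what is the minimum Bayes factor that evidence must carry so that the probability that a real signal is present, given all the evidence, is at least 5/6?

Prior odds = 0.004/0.996 = 1/249.
Target odds = (5/6)/(1/6) = 5.
Required Bayes factor = 5 ÷ (1/249) = 1245.

1245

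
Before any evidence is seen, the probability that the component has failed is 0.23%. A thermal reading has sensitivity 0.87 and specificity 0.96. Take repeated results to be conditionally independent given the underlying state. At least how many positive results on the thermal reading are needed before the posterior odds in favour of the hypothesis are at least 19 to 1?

Prior odds: 0.0023 ÷ 0.9977 = 23/9977.
False-positive rate = 1 − 0.96 = 0.04; likelihood ratio of a positive = 0.87/0.04 = 21.75.
Target odds = 19.
Require 21.75ⁿ ≥ 19 ÷ (23/9977) = 189563/23.
21.75² = 473.0625 falls short of 189563/23 but 21.75³ = 658503/64 reaches it, so n = 3.

3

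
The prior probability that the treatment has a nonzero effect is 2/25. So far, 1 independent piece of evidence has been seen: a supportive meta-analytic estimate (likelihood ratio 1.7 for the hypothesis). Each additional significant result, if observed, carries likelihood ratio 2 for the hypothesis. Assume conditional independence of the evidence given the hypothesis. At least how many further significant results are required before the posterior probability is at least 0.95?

Prior odds = 0.08/0.92 = 2/23.
Bayes factor of the evidence already in hand = 1.7.
Odds after that evidence = (2/23) × 1.7 = 17/115.
Target odds = 0.95/0.05 = 19.
Need 2ⁿ ≥ 19 ÷ (17/115) = 2185/17.
2⁷ = 128 falls short of 2185/17 but 2⁸ = 256 reaches it, so n = 8.

8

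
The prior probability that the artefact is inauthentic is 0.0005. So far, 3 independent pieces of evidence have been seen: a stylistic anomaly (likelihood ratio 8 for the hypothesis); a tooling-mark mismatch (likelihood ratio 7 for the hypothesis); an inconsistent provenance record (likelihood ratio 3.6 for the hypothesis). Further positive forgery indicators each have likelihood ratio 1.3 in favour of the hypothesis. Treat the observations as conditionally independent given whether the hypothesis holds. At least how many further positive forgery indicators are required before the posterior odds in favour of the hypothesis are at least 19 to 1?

Prior odds = 0.0005/0.9995 = 1/1999.
Combined Bayes factor of the evidence already in hand = 8 × 7 × 3.6 = 201.6.
Odds after that evidence = (1/1999) × 201.6 = 1008/9995.
Target odds = 19.
Need 1.3ⁿ ≥ 19 ÷ (1008/9995) = 189905/1008.
1.3¹⁹ ≈146.192 falls short of 189905/1008 but 1.3²⁰ ≈190.05 reaches it, so n = 20.

20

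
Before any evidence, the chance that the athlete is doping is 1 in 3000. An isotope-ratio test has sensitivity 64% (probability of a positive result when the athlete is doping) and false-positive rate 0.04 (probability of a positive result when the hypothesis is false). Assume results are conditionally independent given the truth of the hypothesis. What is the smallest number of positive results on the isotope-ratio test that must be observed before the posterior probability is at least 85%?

Prior odds: (1/3000) ÷ (2999/3000) = 1/2999.
Likelihood ratio of a positive result = 0.64/0.04 = 16.
Target odds: 0.85 ÷ 0.15 = 17/3.
Require 16ⁿ ≥ 17/3 ÷ (1/2999) = 50983/3.
16³ = 4096 falls short of 50983/3 but 16⁴ = 65536 reaches it, so n = 4.

4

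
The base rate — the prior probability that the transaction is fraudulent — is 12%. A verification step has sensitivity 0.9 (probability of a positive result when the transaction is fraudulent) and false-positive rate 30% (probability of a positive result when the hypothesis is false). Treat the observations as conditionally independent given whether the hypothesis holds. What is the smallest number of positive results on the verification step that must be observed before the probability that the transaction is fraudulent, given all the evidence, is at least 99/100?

6

Prior odds = 0.12/0.88 = 3/22.
Likelihood ratio of a positive result = 0.9/0.3 = 3.
Target odds: 0.99 ÷ 0.01 = 99.
Require 3ⁿ ≥ 99 ÷ (3/22) = 726.
3⁵ = 243 falls short of 726 but 3⁶ = 729 reaches it, so n = 6.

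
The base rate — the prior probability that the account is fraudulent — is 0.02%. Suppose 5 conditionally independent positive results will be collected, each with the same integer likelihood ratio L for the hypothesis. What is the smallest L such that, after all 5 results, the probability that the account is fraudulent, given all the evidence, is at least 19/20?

Prior odds = 0.0002/0.9998 = 1/4999.
Target odds = 0.95/0.05 = 19.
Need L⁵ ≥ 19 ÷ (1/4999) = 94981.
9⁵ = 59049 < 94981 ≤ 100000 = 10⁵, so L = 10.

10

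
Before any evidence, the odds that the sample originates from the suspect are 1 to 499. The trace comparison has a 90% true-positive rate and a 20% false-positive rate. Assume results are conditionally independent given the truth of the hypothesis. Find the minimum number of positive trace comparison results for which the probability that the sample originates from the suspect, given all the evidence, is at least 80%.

Prior odds = 1/499.
Likelihood ratio of a positive result = 0.9/0.2 = 4.5.
Target odds: 0.8 ÷ 0.2 = 4.
Need (1/499) × 4.5ⁿ ≥ 4, i.e. 4.5ⁿ ≥ 1996.
4.5⁵ = 1845.28125 falls short of 1996 but 4.5⁶ = 8303.765625 reaches it, so n = 6.

6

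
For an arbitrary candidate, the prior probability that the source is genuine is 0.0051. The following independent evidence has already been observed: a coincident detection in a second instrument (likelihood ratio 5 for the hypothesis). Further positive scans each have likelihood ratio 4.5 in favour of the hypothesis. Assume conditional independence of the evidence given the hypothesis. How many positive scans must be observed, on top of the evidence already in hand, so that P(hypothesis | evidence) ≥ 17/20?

Prior odds = 0.0051/0.9949 = 51/9949.
Bayes factor of the evidence already in hand = 5.
Odds after that evidence = (51/9949) × 5 = 255/9949.
Target odds = 0.85/0.15 = 17/3.
Need 4.5ⁿ ≥ 17/3 ÷ (255/9949) = 9949/45.
4.5³ = 91.125 falls short of 9949/45 but 4.5⁴ = 410.0625 reaches it, so n = 4.

4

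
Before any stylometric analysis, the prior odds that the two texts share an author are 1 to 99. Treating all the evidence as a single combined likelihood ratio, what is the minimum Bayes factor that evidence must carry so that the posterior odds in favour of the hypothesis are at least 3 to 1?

297

Prior odds = 1/99.
Target odds = 3.
Required Bayes factor = 3 ÷ (1/99) = 297.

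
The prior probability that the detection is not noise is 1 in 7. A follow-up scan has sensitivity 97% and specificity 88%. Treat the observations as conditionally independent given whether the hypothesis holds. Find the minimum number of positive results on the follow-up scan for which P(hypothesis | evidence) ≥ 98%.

Prior odds: (1/7) ÷ (6/7) = 1/6.
False-positive rate = 1 − 0.88 = 0.12; likelihood ratio of a positive = 0.97/0.12 = 97/12.
Target posterior odds = 0.98/0.02 = 49.
Need (1/6) × (97/12)ⁿ ≥ 49, i.e. (97/12)ⁿ ≥ 294.
(97/12)² = 9409/144 falls short of 294 but (97/12)³ = 912673/1728 reaches it, so n = 3.

3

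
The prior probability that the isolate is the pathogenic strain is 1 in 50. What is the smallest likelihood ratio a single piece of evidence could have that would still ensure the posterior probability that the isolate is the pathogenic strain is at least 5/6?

Prior odds = 0.02/0.98 = 1/49.
Target odds = (5/6)/(1/6) = 5.
Required Bayes factor = 5 ÷ (1/49) = 245.

245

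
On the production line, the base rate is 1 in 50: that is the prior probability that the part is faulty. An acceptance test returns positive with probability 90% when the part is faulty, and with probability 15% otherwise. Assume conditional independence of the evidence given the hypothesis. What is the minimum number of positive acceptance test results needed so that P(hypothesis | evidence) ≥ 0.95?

Prior odds = 0.02/0.98 = 1/49.
Likelihood ratio of a positive result = 0.9/0.15 = 6.
Target posterior odds = 0.95/0.05 = 19.
Need (1/49) × 6ⁿ ≥ 19, i.e. 6ⁿ ≥ 931.
6³ = 216 falls short of 931 but 6⁴ = 1296 reaches it, so n = 4.

4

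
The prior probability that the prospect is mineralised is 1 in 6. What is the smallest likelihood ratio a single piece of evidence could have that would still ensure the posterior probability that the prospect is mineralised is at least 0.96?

120

Prior odds = (1/6)/(5/6) = 0.2.
Target odds = 0.96/0.04 = 24.
Required Bayes factor = 24 ÷ 0.2 = 120.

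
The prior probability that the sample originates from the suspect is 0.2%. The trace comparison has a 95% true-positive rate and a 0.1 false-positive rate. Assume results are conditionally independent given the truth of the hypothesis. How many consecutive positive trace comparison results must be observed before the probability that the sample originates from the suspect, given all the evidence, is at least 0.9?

Prior odds: 0.002 ÷ 0.998 = 1/499.
Likelihood ratio of a positive result = 0.95/0.1 = 9.5.
Target odds: 0.9 ÷ 0.1 = 9.
Require 9.5ⁿ ≥ 9 ÷ (1/499) = 4491.
9.5³ = 857.375 falls short of 4491 but 9.5⁴ = 8145.0625 reaches it, so n = 4.

4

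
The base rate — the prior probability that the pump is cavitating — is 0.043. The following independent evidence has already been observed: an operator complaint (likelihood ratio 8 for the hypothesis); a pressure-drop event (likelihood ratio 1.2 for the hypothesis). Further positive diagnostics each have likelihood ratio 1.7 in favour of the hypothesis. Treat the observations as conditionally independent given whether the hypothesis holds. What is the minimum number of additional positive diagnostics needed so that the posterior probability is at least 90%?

6

Prior odds = 0.043/0.957 = 43/957.
Combined Bayes factor of the evidence already in hand = 8 × 1.2 = 9.6.
Odds after that evidence = (43/957) × 9.6 = 688/1595.
Target odds = 0.9/0.1 = 9.
Need 1.7ⁿ ≥ 9 ÷ (688/1595) = 14355/688.
1.7⁵ = 1419857/100000 falls short of 14355/688 but 1.7⁶ = 24137569/1000000 reaches it, so n = 6.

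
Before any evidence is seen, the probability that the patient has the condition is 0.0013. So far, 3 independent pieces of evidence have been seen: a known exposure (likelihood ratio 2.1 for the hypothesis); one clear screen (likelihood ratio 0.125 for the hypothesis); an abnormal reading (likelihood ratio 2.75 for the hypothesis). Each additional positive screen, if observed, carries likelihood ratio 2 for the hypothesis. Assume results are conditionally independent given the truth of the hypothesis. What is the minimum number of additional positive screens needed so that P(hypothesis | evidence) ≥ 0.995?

Prior odds = 0.0013/0.9987 = 13/9987.
Combined Bayes factor of the evidence already in hand = 2.1 × 0.125 × 2.75 = 0.721875.
Odds after that evidence = (13/9987) × 0.721875 = 1001/1065280.
Target odds = 0.995/0.005 = 199.
Need 2ⁿ ≥ 199 ÷ (1001/1065280) = 211990720/1001.
2¹⁷ = 131072 falls short of 211990720/1001 but 2¹⁸ = 262144 reaches it, so n = 18.

18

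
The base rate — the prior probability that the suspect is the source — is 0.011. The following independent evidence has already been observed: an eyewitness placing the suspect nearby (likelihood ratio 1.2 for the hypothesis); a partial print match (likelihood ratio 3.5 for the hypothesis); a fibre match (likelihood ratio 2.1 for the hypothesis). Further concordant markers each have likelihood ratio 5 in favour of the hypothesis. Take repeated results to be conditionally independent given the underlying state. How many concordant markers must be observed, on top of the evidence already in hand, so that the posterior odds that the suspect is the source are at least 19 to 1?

4

Prior odds = 0.011/0.989 = 11/989.
Combined Bayes factor of the evidence already in hand = 1.2 × 3.5 × 2.1 = 8.82.
Odds after that evidence = (11/989) × 8.82 = 4851/49450.
Target odds = 19.
Need 5ⁿ ≥ 19 ÷ (4851/49450) = 939550/4851.
5³ = 125 falls short of 939550/4851 but 5⁴ = 625 reaches it, so n = 4.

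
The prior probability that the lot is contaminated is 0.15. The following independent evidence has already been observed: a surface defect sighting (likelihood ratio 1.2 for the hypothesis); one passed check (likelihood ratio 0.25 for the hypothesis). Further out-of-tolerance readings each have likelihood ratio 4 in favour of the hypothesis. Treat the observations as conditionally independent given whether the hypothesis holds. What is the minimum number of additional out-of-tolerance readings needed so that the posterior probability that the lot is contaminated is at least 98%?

Prior odds = 0.15/0.85 = 3/17.
Combined Bayes factor of the evidence already in hand = 1.2 × 0.25 = 0.3.
Odds after that evidence = (3/17) × 0.3 = 9/170.
Target odds = 0.98/0.02 = 49.
Need 4ⁿ ≥ 49 ÷ (9/170) = 8330/9.
4⁴ = 256 falls short of 8330/9 but 4⁵ = 1024 reaches it, so n = 5.

5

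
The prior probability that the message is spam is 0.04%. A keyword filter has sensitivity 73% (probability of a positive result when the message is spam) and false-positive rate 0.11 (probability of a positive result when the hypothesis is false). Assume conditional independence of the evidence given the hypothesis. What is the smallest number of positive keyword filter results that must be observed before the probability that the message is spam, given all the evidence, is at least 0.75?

5

Prior odds = 0.0004/0.9996 = 1/2499.
Likelihood ratio of a positive result = 0.73/0.11 = 73/11.
Target posterior odds = 0.75/0.25 = 3.
Require (73/11)ⁿ ≥ 3 ÷ (1/2499) = 7497.
(73/11)⁴ = 28398241/14641 falls short of 7497 but (73/11)⁵ ≈12872.1 reaches it, so n = 5.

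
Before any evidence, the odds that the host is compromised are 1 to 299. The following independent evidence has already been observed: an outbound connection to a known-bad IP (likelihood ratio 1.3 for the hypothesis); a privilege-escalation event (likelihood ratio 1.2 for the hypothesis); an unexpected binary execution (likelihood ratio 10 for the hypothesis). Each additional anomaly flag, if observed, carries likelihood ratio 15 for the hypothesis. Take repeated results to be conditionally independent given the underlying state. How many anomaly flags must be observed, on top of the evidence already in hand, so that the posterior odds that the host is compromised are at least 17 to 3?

2

Prior odds = 1/299.
Combined Bayes factor of the evidence already in hand = 1.3 × 1.2 × 10 = 15.6.
Odds after that evidence = (1/299) × 15.6 = 6/115.
Target odds = 17/3.
Need 15ⁿ ≥ 17/3 ÷ (6/115) = 1955/18.
15¹ = 15 falls short of 1955/18 but 15² = 225 reaches it, so n = 2.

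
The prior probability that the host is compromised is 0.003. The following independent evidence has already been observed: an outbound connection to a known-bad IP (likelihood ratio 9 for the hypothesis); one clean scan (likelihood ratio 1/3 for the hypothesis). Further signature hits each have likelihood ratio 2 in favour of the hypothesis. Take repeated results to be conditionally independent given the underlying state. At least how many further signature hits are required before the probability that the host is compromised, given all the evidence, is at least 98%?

13

Prior odds = 0.003/0.997 = 3/997.
Combined Bayes factor of the evidence already in hand = 9 × (1/3) = 3.
Odds after that evidence = (3/997) × 3 = 9/997.
Target odds = 0.98/0.02 = 49.
Need 2ⁿ ≥ 49 ÷ (9/997) = 48853/9.
2¹² = 4096 falls short of 48853/9 but 2¹³ = 8192 reaches it, so n = 13.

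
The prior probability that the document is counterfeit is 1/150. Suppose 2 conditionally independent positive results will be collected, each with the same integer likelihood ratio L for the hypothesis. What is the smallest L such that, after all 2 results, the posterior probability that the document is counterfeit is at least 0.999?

Prior odds = (1/150)/(149/150) = 1/149.
Target odds = 0.999/0.001 = 999.
Need L² ≥ 999 ÷ (1/149) = 148851.
385² = 148225 < 148851 ≤ 148996 = 386², so L = 386.

386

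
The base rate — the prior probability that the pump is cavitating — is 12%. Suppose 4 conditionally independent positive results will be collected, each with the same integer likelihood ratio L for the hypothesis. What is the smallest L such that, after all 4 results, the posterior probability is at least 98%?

Prior odds = 0.12/0.88 = 3/22.
Target odds = 0.98/0.02 = 49.
Need L⁴ ≥ 49 ÷ (3/22) = 1078/3.
4⁴ = 256 < 1078/3 ≤ 625 = 5⁴, so L = 5.

5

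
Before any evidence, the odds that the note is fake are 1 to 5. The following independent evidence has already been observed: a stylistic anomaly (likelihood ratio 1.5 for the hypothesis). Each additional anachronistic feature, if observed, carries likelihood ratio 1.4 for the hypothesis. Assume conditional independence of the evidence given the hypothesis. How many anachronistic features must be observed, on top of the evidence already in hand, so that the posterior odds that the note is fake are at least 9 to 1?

Prior odds = 0.2.
Bayes factor of the evidence already in hand = 1.5.
Odds after that evidence = 0.2 × 1.5 = 0.3.
Target odds = 9.
Need 1.4ⁿ ≥ 9 ÷ 0.3 = 30.
1.4¹⁰ = 282475249/9765625 falls short of 30 but 1.4¹¹ ≈40.4957 reaches it, so n = 11.

11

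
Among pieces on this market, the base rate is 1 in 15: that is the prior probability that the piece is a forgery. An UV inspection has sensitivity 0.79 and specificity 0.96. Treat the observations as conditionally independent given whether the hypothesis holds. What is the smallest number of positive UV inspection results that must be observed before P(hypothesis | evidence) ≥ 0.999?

4

Prior odds: (1/15) ÷ (14/15) = 1/14.
False-positive rate = 1 − 0.96 = 0.04; likelihood ratio of a positive = 0.79/0.04 = 19.75.
Target odds: 0.999 ÷ 0.001 = 999.
Require 19.75ⁿ ≥ 999 ÷ (1/14) = 13986.
19.75³ = 7703.734375 falls short of 13986 but 19.75⁴ = 38950081/256 reaches it, so n = 4.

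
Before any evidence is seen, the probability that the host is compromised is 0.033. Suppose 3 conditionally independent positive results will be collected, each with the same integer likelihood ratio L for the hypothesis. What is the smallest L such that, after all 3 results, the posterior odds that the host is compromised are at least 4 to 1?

Prior odds = 0.033/0.967 = 33/967.
Target odds = 4.
Need L³ ≥ 4 ÷ (33/967) = 3868/33.
4³ = 64 < 3868/33 ≤ 125 = 5³, so L = 5.

5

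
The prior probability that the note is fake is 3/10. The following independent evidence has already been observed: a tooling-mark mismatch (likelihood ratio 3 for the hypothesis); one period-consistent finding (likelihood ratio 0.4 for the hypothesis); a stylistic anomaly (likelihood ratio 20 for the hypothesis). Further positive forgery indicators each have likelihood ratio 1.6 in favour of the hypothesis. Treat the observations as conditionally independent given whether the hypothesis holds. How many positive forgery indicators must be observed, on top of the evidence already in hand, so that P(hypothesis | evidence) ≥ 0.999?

Prior odds = 0.3/0.7 = 3/7.
Combined Bayes factor of the evidence already in hand = 3 × 0.4 × 20 = 24.
Odds after that evidence = (3/7) × 24 = 72/7.
Target odds = 0.999/0.001 = 999.
Need 1.6ⁿ ≥ 999 ÷ (72/7) = 97.125.
1.6⁹ = 134217728/1953125 falls short of 97.125 but 1.6¹⁰ ≈109.951 reaches it, so n = 10.

10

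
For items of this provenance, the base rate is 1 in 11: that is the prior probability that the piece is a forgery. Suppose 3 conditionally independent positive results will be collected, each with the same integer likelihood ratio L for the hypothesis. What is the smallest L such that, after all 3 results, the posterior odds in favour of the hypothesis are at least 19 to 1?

Prior odds = (1/11)/(10/11) = 0.1.
Target odds = 19.
Need L³ ≥ 19 ÷ 0.1 = 190.
5³ = 125 < 190 ≤ 216 = 6³, so L = 6.

6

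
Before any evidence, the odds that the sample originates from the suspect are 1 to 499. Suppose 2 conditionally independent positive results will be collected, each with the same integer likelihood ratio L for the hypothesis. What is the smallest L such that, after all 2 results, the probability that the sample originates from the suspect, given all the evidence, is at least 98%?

Prior odds = 1/499.
Target odds = 0.98/0.02 = 49.
Need L² ≥ 49 ÷ (1/499) = 24451.
156² = 24336 < 24451 ≤ 24649 = 157², so L = 157.

157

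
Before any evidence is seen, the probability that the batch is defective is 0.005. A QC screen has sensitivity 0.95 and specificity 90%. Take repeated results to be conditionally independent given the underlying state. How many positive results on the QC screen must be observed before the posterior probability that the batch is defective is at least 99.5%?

5

Prior odds: 0.005 ÷ 0.995 = 1/199.
False-positive rate = 1 − 0.9 = 0.1; likelihood ratio of a positive = 0.95/0.1 = 9.5.
Target odds: 0.995 ÷ 0.005 = 199.
Need (1/199) × 9.5ⁿ ≥ 199, i.e. 9.5ⁿ ≥ 39601.
9.5⁴ = 8145.0625 falls short of 39601 but 9.5⁵ = 77378.09375 reaches it, so n = 5.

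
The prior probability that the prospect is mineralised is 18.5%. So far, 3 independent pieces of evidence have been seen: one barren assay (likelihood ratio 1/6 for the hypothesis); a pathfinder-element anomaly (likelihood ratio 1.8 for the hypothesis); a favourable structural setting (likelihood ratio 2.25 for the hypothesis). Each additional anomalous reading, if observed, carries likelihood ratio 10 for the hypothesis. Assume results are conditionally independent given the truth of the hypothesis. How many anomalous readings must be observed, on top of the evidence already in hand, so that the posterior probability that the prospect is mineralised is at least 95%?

3

Prior odds = 0.185/0.815 = 37/163.
Combined Bayes factor of the evidence already in hand = (1/6) × 1.8 × 2.25 = 0.675.
Odds after that evidence = (37/163) × 0.675 = 999/6520.
Target odds = 0.95/0.05 = 19.
Need 10ⁿ ≥ 19 ÷ (999/6520) = 123880/999.
10² = 100 falls short of 123880/999 but 10³ = 1000 reaches it, so n = 3.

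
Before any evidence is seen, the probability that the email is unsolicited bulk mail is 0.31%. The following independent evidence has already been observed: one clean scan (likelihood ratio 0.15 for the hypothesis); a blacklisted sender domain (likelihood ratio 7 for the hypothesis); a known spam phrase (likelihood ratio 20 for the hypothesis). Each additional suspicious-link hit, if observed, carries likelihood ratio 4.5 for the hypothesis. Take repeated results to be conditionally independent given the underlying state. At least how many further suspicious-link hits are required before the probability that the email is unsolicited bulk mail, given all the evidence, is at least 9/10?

4

Prior odds = 0.0031/0.9969 = 31/9969.
Combined Bayes factor of the evidence already in hand = 0.15 × 7 × 20 = 21.
Odds after that evidence = (31/9969) × 21 = 217/3323.
Target odds = 0.9/0.1 = 9.
Need 4.5ⁿ ≥ 9 ÷ (217/3323) = 29907/217.
4.5³ = 91.125 falls short of 29907/217 but 4.5⁴ = 410.0625 reaches it, so n = 4.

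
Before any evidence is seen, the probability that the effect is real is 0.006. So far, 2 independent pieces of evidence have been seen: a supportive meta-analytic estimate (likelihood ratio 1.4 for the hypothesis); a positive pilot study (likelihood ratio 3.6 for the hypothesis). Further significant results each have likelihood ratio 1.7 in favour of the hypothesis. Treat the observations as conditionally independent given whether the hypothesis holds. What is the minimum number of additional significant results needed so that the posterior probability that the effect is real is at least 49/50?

Prior odds = 0.006/0.994 = 3/497.
Combined Bayes factor of the evidence already in hand = 1.4 × 3.6 = 5.04.
Odds after that evidence = (3/497) × 5.04 = 54/1775.
Target odds = 0.98/0.02 = 49.
Need 1.7ⁿ ≥ 49 ÷ (54/1775) = 86975/54.
1.7¹³ ≈990.458 falls short of 86975/54 but 1.7¹⁴ ≈1683.78 reaches it, so n = 14.

14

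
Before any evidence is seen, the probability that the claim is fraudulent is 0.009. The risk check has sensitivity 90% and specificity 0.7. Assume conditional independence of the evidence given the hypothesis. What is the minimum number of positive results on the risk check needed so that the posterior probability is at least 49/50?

Prior odds = 0.009/0.991 = 9/991.
False-positive rate = 1 − 0.7 = 0.3; likelihood ratio of a positive = 0.9/0.3 = 3.
Target posterior odds = 0.98/0.02 = 49.
Require 3ⁿ ≥ 49 ÷ (9/991) = 48559/9.
3⁷ = 2187 falls short of 48559/9 but 3⁸ = 6561 reaches it, so n = 8.

8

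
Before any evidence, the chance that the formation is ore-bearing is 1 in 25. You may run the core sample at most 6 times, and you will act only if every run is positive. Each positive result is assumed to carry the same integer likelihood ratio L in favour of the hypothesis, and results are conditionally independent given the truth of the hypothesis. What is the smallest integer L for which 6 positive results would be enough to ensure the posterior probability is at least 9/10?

Prior odds = 0.04/0.96 = 1/24.
Target odds = 0.9/0.1 = 9.
Need L⁶ ≥ 9 ÷ (1/24) = 216.
2⁶ = 64 < 216 ≤ 729 = 3⁶, so L = 3.

3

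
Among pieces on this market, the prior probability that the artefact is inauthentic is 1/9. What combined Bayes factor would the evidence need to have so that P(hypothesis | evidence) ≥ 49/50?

392

Prior odds = (1/9)/(8/9) = 0.125.
Target odds = 0.98/0.02 = 49.
Required Bayes factor = 49 ÷ 0.125 = 392.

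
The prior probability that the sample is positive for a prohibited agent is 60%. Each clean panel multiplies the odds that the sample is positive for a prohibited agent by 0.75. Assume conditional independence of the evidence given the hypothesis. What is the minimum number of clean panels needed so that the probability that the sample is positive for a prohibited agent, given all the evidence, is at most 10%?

10

Prior odds = 0.6/0.4 = 1.5.
Likelihood ratio per clean panel = 0.75.
Target posterior odds = 0.1/0.9 = 1/9.
Need 1.5 × 0.75ⁿ ≤ 1/9, i.e. 0.75ⁿ ≤ 2/27.
0.75⁹ = 19683/262144 is still above 2/27 but 0.75¹⁰ = 59049/1048576 is at or below it, so n = 10.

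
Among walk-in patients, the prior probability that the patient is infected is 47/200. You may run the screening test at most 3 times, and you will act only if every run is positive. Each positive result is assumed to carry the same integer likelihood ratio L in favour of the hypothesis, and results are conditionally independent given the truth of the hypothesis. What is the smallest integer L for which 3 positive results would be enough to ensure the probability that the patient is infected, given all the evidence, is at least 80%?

Prior odds = 0.235/0.765 = 47/153.
Target odds = 0.8/0.2 = 4.
Need L³ ≥ 4 ÷ (47/153) = 612/47.
2³ = 8 < 612/47 ≤ 27 = 3³, so L = 3.

3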